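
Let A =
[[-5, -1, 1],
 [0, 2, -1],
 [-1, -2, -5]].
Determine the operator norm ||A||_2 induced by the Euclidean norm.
||A||_2 ≈ 5.5685 (= sqrt(largest eigenvalue of A^T A))

||A||_2 = sigma_max(A) = sqrt(lambda_max(A^T A)). Form the symmetric matrix M = A^T A =
[[26, 7, 0],
 [7, 9, 7],
 [0, 7, 27]].
Its characteristic polynomial (trace, sum of principal 2x2 minors, determinant of M give the coefficients) is
  p(λ) = det(λ I - M) = λ^3 - 62λ^2 + 1081λ - 3721.
No integer candidate from the rational root theorem (±divisors of 3721) is a root, so the roots are irrational. The cubic discriminant is Δ = 6978577 > 0, so there are three distinct real roots. p(4) = -325 and p(5) = 259 have opposite signs, so a root lies in (4, 5); Newton's method refines it to λ ≈ 4.5359. p(26) = 49 and p(27) = -49 have opposite signs, so a root lies in (26, 27); Newton's method refines it to λ ≈ 26.4558. p(31) = -1 and p(32) = 151 have opposite signs, so a root lies in (31, 32); Newton's method refines it to λ ≈ 31.0083. Check (Vieta): the three roots sum to 62, matching tr M = 62.
So the eigenvalues of A^T A are ≈ 4.5359, 26.4558, 31.0083 (all ≥ 0, as they must be for A^T A). The largest is λ_max ≈ 31.0083, hence ||A||_2 = sqrt(λ_max) ≈ 5.5685.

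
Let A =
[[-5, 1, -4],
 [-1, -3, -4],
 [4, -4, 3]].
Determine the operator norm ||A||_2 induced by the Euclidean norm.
||A||_2 ≈ 9.0535 (= sqrt(largest eigenvalue of A^T A))

||A||_2 = sigma_max(A) = sqrt(lambda_max(A^T A)). Form the symmetric matrix M = A^T A =
[[42, -18, 36],
 [-18, 26, -4],
 [36, -4, 41]].
Its characteristic polynomial (trace, sum of principal 2x2 minors, determinant of M give the coefficients) is
  p(λ) = det(λ I - M) = λ^3 - 109λ^2 + 2244λ - 2304.
No integer candidate from the rational root theorem (±divisors of 2304) is a root, so the roots are irrational. The cubic discriminant is Δ = 12693802896 > 0, so there are three distinct real roots. p(1) = -168 and p(2) = 1756 have opposite signs, so a root lies in (1, 2); Newton's method refines it to λ ≈ 1.0832. p(25) = 1296 and p(26) = -68 have opposite signs, so a root lies in (25, 26); Newton's method refines it to λ ≈ 25.9512. p(81) = -4248 and p(82) = 156 have opposite signs, so a root lies in (81, 82); Newton's method refines it to λ ≈ 81.9656. Check (Vieta): the three roots sum to 109, matching tr M = 109.
So the eigenvalues of A^T A are ≈ 1.0832, 25.9512, 81.9656 (all ≥ 0, as they must be for A^T A). The largest is λ_max ≈ 81.9656, hence ||A||_2 = sqrt(λ_max) ≈ 9.0535.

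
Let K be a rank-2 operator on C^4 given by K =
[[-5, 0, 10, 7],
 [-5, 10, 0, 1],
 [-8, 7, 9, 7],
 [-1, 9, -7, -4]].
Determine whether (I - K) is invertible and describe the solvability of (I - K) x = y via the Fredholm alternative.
(I - K) is invertible (det(I - K) = 57 ≠ 0), so for every y in C^4 the equation (I - K) x = y has a unique solution.

K has rank 2 and factors as K = U V^T = u1 v1^T + u2 v2^T with u1 = (3, -1, 2, -3), v1 = (-1, -1, 3, 2), u2 = (1, 3, 3, 2), v2 = (-2, 3, 1, 1) (multiplying out reproduces the displayed K). The nonzero eigenvalues of U V^T coincide with those of the 2 x 2 matrix G = V^T U = [[v1·u1, v1·u2], [v2·u1, v2·u2]] = [[-2, 9], [-10, 12]], and by the Sylvester determinant identity det(I_4 - U V^T) = det(I_2 - V^T U) = det([[3, -9], [10, -11]]) = (3)(-11) - (-9)(10) = 57. (Direct check: I - K =
[[6, 0, -10, -7],
 [5, -9, 0, -1],
 [8, -7, -8, -7],
 [1, -9, 7, 5]]
has determinant 57.) The finite-dimensional Fredholm alternative says: either (I - K) is invertible, or ker(I - K) ≠ {0} and then range(I - K) = ker((I - K)^*)^⊥, with dim ker(I - K) = dim ker((I - K)^*). Since det(I - K) ≠ 0, 1 is not an eigenvalue of K and ker(I - K) = {0}, so we are in the first case: for every y there is a unique x = (I - K)^(-1) y. (Explicitly, by the Woodbury identity, (I - U V^T)^(-1) = I + U (I_2 - G)^(-1) V^T.)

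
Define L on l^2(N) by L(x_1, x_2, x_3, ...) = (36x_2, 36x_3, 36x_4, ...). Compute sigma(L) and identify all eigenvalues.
sigma(L) = closed disk {z in C : |z| ≤ 36}; sigma_p(L) = open disk {z in C : |z| < 36}

Note L = 36·V where V is the unit left shift (V x)_k = x_{k+1}; so sigma(L) = 36·sigma(V) and ||L|| = 36||V||. ||L x||^2 = 1296sum_{k≥2} |x_k|^2 ≤ 1296||x||^2, with equality on {x : x_1 = 0}, so ||L|| = 36. For any lambda with |lambda| < 36, set r = lambda/36 (|r| < 1); the vector x = (1, r, r^2, ...) is in l^2 and satisfies L x = 36(r, r^2, ...) = lambda x, so lambda is an eigenvalue. On the boundary |lambda| = 36 the geometric series diverges, so no l^2 eigenvector exists, but these lambda lie in the approximate point spectrum. Hence sigma(L) is the closed disk of radius 36 and sigma_p(L) is the open disk.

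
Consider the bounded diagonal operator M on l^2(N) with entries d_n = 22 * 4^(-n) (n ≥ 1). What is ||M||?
||M|| = 11/2 (attained at n = 1)

For M diagonal, ||M|| = sup_n |d_n|. The sequence d_n = 22 * 4^(-n) is positive and strictly decreasing (ratio 4^(-1) < 1), so the supremum is d_1 = 22/4 = 11/2. Hence ||M|| = 11/2.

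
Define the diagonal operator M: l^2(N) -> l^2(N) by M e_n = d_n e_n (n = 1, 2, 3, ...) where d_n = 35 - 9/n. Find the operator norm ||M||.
||M|| = 35

For a diagonal operator on l^2 with entries d_n, ||M|| = sup_n |d_n|. Here d_1 = 26, d_2 = 61/2, ..., and d_n = 35 - 9/n increases monotonically toward 35. All terms lie in [26, 35), so |d_n| = d_n and the supremum is the limit 35, which is not attained by any individual d_n. Hence ||M|| = 35.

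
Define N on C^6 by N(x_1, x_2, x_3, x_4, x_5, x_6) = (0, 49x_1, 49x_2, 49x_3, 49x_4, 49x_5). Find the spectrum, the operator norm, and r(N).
sigma(N) = {0}; ||N|| = 49; r(N) = 0. (N is nilpotent with N^6 = 0.)

On C^6, N is a strictly lower-triangular matrix with 49 on the subdiagonal and zeros elsewhere, so its characteristic polynomial is lambda^6 and every eigenvalue is 0: sigma(N) = {0}. For the operator norm, N e_i = 49e_{i+1} for i = 1, ..., 5 and N e_6 = 0, so the singular values of N are 49 (with multiplicity 5) and 0; hence ||N|| = 49. The spectral radius r(N) = max|lambda| = 0. Note ||N|| > r(N) — characteristic of non-normal nilpotent operators. Indeed N^6 = 0.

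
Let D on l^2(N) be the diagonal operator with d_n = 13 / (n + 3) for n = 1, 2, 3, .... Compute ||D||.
||D|| = 13/4 (attained at n = 1)

For D diagonal, ||D|| = sup_n |d_n| = sup_n 13/(n + 3). This is positive and strictly decreasing in n, so the supremum is attained at n = 1: d_1 = 13/(1 + 3) = 13/4. Hence ||D|| = 13/4.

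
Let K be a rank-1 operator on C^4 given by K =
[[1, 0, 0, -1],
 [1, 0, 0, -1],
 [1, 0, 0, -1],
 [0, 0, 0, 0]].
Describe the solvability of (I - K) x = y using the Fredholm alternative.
(I - K) is singular (det(I - K) = 0, i.e. 1 ∈ sigma(K)). (I - K) x = y is solvable iff y ⊥ ker((I - K)^*) = span{(1, 0, 0, -1)}, i.e. iff y_1 - y_4 = 0. When solvable, the solutions are x = y + c·(1, 1, 1, 0), c arbitrary (ker(I - K) = span{(1, 1, 1, 0)}, dimension 1).

K has rank 1, so it is an outer product K = u v^T: every row of K is a multiple of one row vector. Reading off the entries, u = (1, 1, 1, 0) and v = (1, 0, 0, -1) (row i of K equals u_i·v^T). A rank-one matrix u v^T satisfies K u = u (v·u) and kills the (3)-dimensional subspace v^⊥, so its characteristic polynomial is lambda^3 (lambda - v·u) with v·u = tr K = 1. Hence the eigenvalues of I - K are 1 (multiplicity 3) and 1 - (1) = 0, so det(I - K) = 0. (Direct check: I - K =
[[0, 0, 0, 1],
 [-1, 1, 0, 1],
 [-1, 0, 1, 1],
 [0, 0, 0, 1]]
has determinant 0.) So 1 is an eigenvalue of K and (I - K) is not invertible. The finite-dimensional Fredholm alternative says: either (I - K) is invertible, or ker(I - K) ≠ {0} and then range(I - K) = ker((I - K)^*)^⊥, with dim ker(I - K) = dim ker((I - K)^*). We are in the second case, so we need both kernels. Kernel of I - K: (I - K) u = u - u (v·u) = u - u = 0, so ker(I - K) = span{u} = span{(1, 1, 1, 0)} (it is exactly 1-dimensional because rank(I - K) = 3). Kernel of the adjoint: K is real, so (I - K)^* = I - K^T = I - v u^T, and (I - v u^T) v = v - v (u·v) = 0; hence ker((I - K)^*) = span{v} = span{(1, 0, 0, -1)}. Therefore (I - K) x = y is solvable iff <y, v> = 0, i.e. iff y_1 - y_4 = 0. When this holds, K y = u (v·y) = 0, so (I - K) y = y and x = y is a particular solution; the full solution set is the line x = y + c·u = y + c·(1, 1, 1, 0), c ∈ C.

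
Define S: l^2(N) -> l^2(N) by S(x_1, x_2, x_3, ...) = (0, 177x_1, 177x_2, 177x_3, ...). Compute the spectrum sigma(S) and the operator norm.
sigma(S) = closed disk {z in C : |z| ≤ 177}; ||S|| = 177

Note S = 177·U where U is the unit right shift (U x)_k = x_{k-1} (with x_0 := 0); so ||S|| = 177||U|| and sigma(S) = 177·sigma(U). ||S x||^2 = sum_{k≥1} |177x_k|^2 = 31329||x||^2, so ||S|| = 177 and sigma(S) ⊂ {|z| ≤ 177}. For any |lambda| < 177, the equation (S - lambda I) x = 0 forces x_1 = 0, then 177x_k = lambda x_{k+1} ⇒ x = 0, so S has no eigenvalues. But (S - lambda I) is not surjective for |lambda| < 177: solving (S - lambda I) x = e_1 would require x_n proportional to (lambda/177)^(-n), which is not in l^2. So every |lambda| < 177 lies in the residual spectrum. The boundary |lambda| = 177 is in the approximate point spectrum (the spectrum is closed). Hence sigma(S) is the closed disk of radius 177.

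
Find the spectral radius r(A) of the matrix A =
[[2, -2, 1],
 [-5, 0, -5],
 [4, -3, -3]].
r(A) ≈ 6.148

The eigenvalues of A are the roots of its characteristic polynomial. With M = A (coefficients from the trace, the sum of principal 2x2 minors, and det A):
  p(λ) = det(λ I - M) = λ^3 + λ^2 - 35λ - 55.
No integer candidate from the rational root theorem (±divisors of 55) is a root, so the roots are irrational. The cubic discriminant is Δ = 125920 > 0, so there are three distinct real roots. p(-6) = -25 and p(-5) = 20 have opposite signs, so a root lies in (-6, -5); Newton's method refines it to λ ≈ -5.5304. p(-2) = 11 and p(-1) = -20 have opposite signs, so a root lies in (-2, -1); Newton's method refines it to λ ≈ -1.6176. p(6) = -13 and p(7) = 92 have opposite signs, so a root lies in (6, 7); Newton's method refines it to λ ≈ 6.148. Check (Vieta): the three roots sum to -1, matching tr M = -1.
Thus the eigenvalues (to 4 decimals) are -5.5304 (modulus 5.5304); -1.6176 (modulus 1.6176); 6.148 (modulus 6.148). The spectral radius is the largest modulus: r(A) ≈ 6.148. (Cross-check: r(A) ≤ ||A||_2 ≈ 7.6079; equality holds whenever A is normal, though it can also hold for some non-normal A.)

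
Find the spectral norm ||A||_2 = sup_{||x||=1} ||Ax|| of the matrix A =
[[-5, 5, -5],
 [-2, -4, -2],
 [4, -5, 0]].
||A||_2 ≈ 10.3283 (= sqrt(largest eigenvalue of A^T A))

||A||_2 = sigma_max(A) = sqrt(lambda_max(A^T A)). Form the symmetric matrix M = A^T A =
[[45, -37, 29],
 [-37, 66, -17],
 [29, -17, 29]].
Its characteristic polynomial (trace, sum of principal 2x2 minors, determinant of M give the coefficients) is
  p(λ) = det(λ I - M) = λ^3 - 140λ^2 + 3690λ - 14400.
No integer candidate from the rational root theorem (±divisors of 14400) is a root, so the roots are irrational. The cubic discriminant is Δ = 36151524000 > 0, so there are three distinct real roots. p(4) = -1816 and p(5) = 675 have opposite signs, so a root lies in (4, 5); Newton's method refines it to λ ≈ 4.7188. p(28) = 1112 and p(29) = -741 have opposite signs, so a root lies in (28, 29); Newton's method refines it to λ ≈ 28.6071. p(106) = -5284 and p(107) = 2613 have opposite signs, so a root lies in (106, 107); Newton's method refines it to λ ≈ 106.6741. Check (Vieta): the three roots sum to 140, matching tr M = 140.
So the eigenvalues of A^T A are ≈ 4.7188, 28.6071, 106.6741 (all ≥ 0, as they must be for A^T A). The largest is λ_max ≈ 106.6741, hence ||A||_2 = sqrt(λ_max) ≈ 10.3283.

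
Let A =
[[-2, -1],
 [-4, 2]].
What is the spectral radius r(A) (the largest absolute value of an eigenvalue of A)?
r(A) = sqrt(32)/2 ≈ 2.8284

The eigenvalues of A are the roots of its characteristic polynomial. With M = A (coefficients from the trace and determinant):
  p(λ) = det(λ I - M) = λ^2 - 8.
For λ^2 - 8 the discriminant is 32. It is nonnegative but not a perfect square, so the roots are real and irrational: λ = ± sqrt(32)/2 ≈ 2.8284, -2.8284.
Thus the eigenvalues (to 4 decimals) are 2.8284 (modulus 2.8284); -2.8284 (modulus 2.8284). The spectral radius is the largest modulus: r(A) = sqrt(32)/2 ≈ 2.8284. (Cross-check: r(A) ≤ ||A||_2 ≈ 4.7016; equality holds whenever A is normal, though it can also hold for some non-normal A.)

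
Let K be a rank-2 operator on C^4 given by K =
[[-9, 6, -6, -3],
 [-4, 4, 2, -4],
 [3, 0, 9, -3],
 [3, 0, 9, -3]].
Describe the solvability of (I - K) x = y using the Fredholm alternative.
(I - K) is invertible (det(I - K) = -15 ≠ 0), so for every y in C^4 the equation (I - K) x = y has a unique solution.

K has rank 2 and factors as K = U V^T = u1 v1^T + u2 v2^T with u1 = (-3, -2, 0, 0), v1 = (2, -2, -1, 2), u2 = (-3, 0, 3, 3), v2 = (1, 0, 3, -1) (multiplying out reproduces the displayed K). The nonzero eigenvalues of U V^T coincide with those of the 2 x 2 matrix G = V^T U = [[v1·u1, v1·u2], [v2·u1, v2·u2]] = [[-2, -3], [-3, 3]], and by the Sylvester determinant identity det(I_4 - U V^T) = det(I_2 - V^T U) = det([[3, 3], [3, -2]]) = (3)(-2) - (3)(3) = -15. (Direct check: I - K =
[[10, -6, 6, 3],
 [4, -3, -2, 4],
 [-3, 0, -8, 3],
 [-3, 0, -9, 4]]
has determinant -15.) The finite-dimensional Fredholm alternative says: either (I - K) is invertible, or ker(I - K) ≠ {0} and then range(I - K) = ker((I - K)^*)^⊥, with dim ker(I - K) = dim ker((I - K)^*). Since det(I - K) ≠ 0, 1 is not an eigenvalue of K and ker(I - K) = {0}, so we are in the first case: for every y there is a unique x = (I - K)^(-1) y. (Explicitly, by the Woodbury identity, (I - U V^T)^(-1) = I + U (I_2 - G)^(-1) V^T.)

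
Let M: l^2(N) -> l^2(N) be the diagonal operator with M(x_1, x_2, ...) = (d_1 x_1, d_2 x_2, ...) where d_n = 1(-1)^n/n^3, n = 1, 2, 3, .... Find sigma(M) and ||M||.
sigma(M) = {1(-1)^n/n^3 : n ≥ 1} ∪ {0}; ||M|| = 1

A bounded diagonal operator on l^2 with diagonal entries d_n has spectrum equal to the closure of {d_n : n ≥ 1}: every d_n is an eigenvalue (with eigenvector e_n), so {d_n} ⊂ sigma(M); the spectrum is closed, so its closure is too; and for lambda not in the closure, (M - lambda I) has bounded inverse (the diagonal entries 1/(d_n - lambda) are bounded). For our sequence d_n = 1(-1)^n/n^3, n = 1, 2, 3, ...:
  - {d_n} = {1(-1)^n/n^3 : n ≥ 1}; the only limit point is 0
  - closure = {1(-1)^n/n^3 : n ≥ 1} ∪ {0}
For the norm: a diagonal operator has ||M|| = sup_n |d_n|. Here |d_n| = 1/n^3 is decreasing, so sup_n |d_n| = |d_1| = 1. So ||M|| = 1.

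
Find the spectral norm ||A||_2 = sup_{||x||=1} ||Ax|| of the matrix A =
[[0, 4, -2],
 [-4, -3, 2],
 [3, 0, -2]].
||A||_2 = sqrt((49 + sqrt(2193))/2) ≈ 6.922 (= sqrt(largest eigenvalue of A^T A))

||A||_2 = sigma_max(A) = sqrt(lambda_max(A^T A)). Form the symmetric matrix M = A^T A =
[[25, 12, -14],
 [12, 25, -14],
 [-14, -14, 12]].
Its characteristic polynomial (trace, sum of principal 2x2 minors, determinant of M give the coefficients) is
  p(λ) = det(λ I - M) = λ^3 - 62λ^2 + 689λ - 676.
By the rational root theorem any rational root is an integer divisor of 676. Testing λ = 13: p(13) = 2197 - 10478 + 8957 - 676 = 0, so λ = 13 is a root. Dividing out (λ - 13) leaves p(λ) = (λ - 13)(λ^2 - 49λ + 52). For λ^2 - 49λ + 52 the discriminant is 2193. It is nonnegative but not a perfect square, so the roots are real and irrational: λ = (49 ± sqrt(2193))/2 ≈ 47.9147, 1.0853.
So the eigenvalues of A^T A are ≈ 1.0853, 13, 47.9147 (all ≥ 0, as they must be for A^T A). The largest is λ_max = (49 + sqrt(2193))/2 ≈ 47.9147, hence ||A||_2 = sqrt(λ_max) = sqrt((49 + sqrt(2193))/2) ≈ 6.922.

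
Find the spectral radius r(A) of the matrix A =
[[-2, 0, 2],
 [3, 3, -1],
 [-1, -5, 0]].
r(A) = (1 + sqrt(29))/2 ≈ 3.1926

The eigenvalues of A are the roots of its characteristic polynomial. With M = A (coefficients from the trace, the sum of principal 2x2 minors, and det A):
  p(λ) = det(λ I - M) = λ^3 - λ^2 - 9λ + 14.
By the rational root theorem any rational root is an integer divisor of 14. Testing λ = 2: p(2) = 8 - 4 - 18 + 14 = 0, so λ = 2 is a root. Dividing out (λ - 2) leaves p(λ) = (λ - 2)(λ^2 + λ - 7). For λ^2 + λ - 7 the discriminant is 29. It is nonnegative but not a perfect square, so the roots are real and irrational: λ = (-1 ± sqrt(29))/2 ≈ 2.1926, -3.1926.
Thus the eigenvalues (to 4 decimals) are 2.1926 (modulus 2.1926); -3.1926 (modulus 3.1926); 2 (modulus 2). The spectral radius is the largest modulus: r(A) = (1 + sqrt(29))/2 ≈ 3.1926. (Cross-check: r(A) ≤ ||A||_2 ≈ 6.4922; equality holds whenever A is normal, though it can also hold for some non-normal A.)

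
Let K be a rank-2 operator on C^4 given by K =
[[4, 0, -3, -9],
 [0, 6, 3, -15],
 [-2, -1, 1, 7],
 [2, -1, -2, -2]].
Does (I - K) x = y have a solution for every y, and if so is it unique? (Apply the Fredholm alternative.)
(I - K) is invertible (det(I - K) = 18 ≠ 0), so for every y in C^4 the equation (I - K) x = y has a unique solution.

K has rank 2 and factors as K = U V^T = u1 v1^T + u2 v2^T with u1 = (3, 3, -2, 1), v1 = (2, -1, -2, -2), u2 = (-1, -3, 1, 0), v2 = (2, -3, -3, 3) (multiplying out reproduces the displayed K). The nonzero eigenvalues of U V^T coincide with those of the 2 x 2 matrix G = V^T U = [[v1·u1, v1·u2], [v2·u1, v2·u2]] = [[5, -1], [6, 4]], and by the Sylvester determinant identity det(I_4 - U V^T) = det(I_2 - V^T U) = det([[-4, 1], [-6, -3]]) = (-4)(-3) - (1)(-6) = 18. (Direct check: I - K =
[[-3, 0, 3, 9],
 [0, -5, -3, 15],
 [2, 1, 0, -7],
 [-2, 1, 2, 3]]
has determinant 18.) The finite-dimensional Fredholm alternative says: either (I - K) is invertible, or ker(I - K) ≠ {0} and then range(I - K) = ker((I - K)^*)^⊥, with dim ker(I - K) = dim ker((I - K)^*). Since det(I - K) ≠ 0, 1 is not an eigenvalue of K and ker(I - K) = {0}, so we are in the first case: for every y there is a unique x = (I - K)^(-1) y. (Explicitly, by the Woodbury identity, (I - U V^T)^(-1) = I + U (I_2 - G)^(-1) V^T.)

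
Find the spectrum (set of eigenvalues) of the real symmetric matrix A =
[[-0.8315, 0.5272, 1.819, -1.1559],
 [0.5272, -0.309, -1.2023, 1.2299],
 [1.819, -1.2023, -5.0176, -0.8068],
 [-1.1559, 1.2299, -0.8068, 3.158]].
sigma(A) ≈ {-6, -1, 0, 4}

A is real symmetric, so its spectrum consists of real eigenvalues. Expanding the characteristic polynomial of the displayed matrix gives
  det(λ I - A) = p(λ) = λ^4 + (3)λ^3 + (-22)λ^2 + (-24.0021)λ + (-0.0012).
Solving p(λ) = 0 yields eigenvalues ≈ -6, -1, 0, 4. (A is shown rounded to 4 decimals, so these recover the underlying integer eigenvalues to within that precision.)
Verification: the trace of A = -3 equals the sum of eigenvalues -3, and det(A) ≈ -0.0012 matches the eigenvalue product 0.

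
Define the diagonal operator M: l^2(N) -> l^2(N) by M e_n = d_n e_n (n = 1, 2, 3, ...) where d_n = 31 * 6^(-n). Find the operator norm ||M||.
||M|| = 31/6 (attained at n = 1)

For M diagonal, ||M|| = sup_n |d_n|. The sequence d_n = 31 * 6^(-n) is positive and strictly decreasing (ratio 6^(-1) < 1), so the supremum is d_1 = 31/6. Hence ||M|| = 31/6.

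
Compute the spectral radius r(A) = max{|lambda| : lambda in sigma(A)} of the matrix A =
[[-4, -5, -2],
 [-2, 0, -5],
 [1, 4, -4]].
r(A) ≈ 5.3183

The eigenvalues of A are the roots of its characteristic polynomial. With M = A (coefficients from the trace, the sum of principal 2x2 minors, and det A):
  p(λ) = det(λ I - M) = λ^3 + 8λ^2 + 28λ - 1.
No integer candidate from the rational root theorem (±divisors of 1) is a root, so the roots are irrational. The cubic discriminant is Δ = -39643 < 0, so there is one real root and a complex-conjugate pair. p(0) = -1 and p(1) = 36 have opposite signs, so a root lies in (0, 1); Newton's method refines it to λ ≈ 0.0354. Dividing out (λ - (0.0354)) leaves approximately λ^2 + 8.0354λ + 28.2841. For λ^2 + 8.0354λ + 28.2841 the discriminant is -48.5694. It is negative, so the remaining roots are the complex-conjugate pair λ ≈ -4.0177 ± 3.4846i. Their product equals the constant term, so |λ|^2 ≈ 28.2841 and |λ| ≈ 5.3183.
Thus the eigenvalues (to 4 decimals) are 0.0354 (modulus 0.0354); -4.0177 ± 3.4846i (modulus 5.3183). The spectral radius is the largest modulus: r(A) ≈ 5.3183. (Cross-check: r(A) ≤ ||A||_2 ≈ 7.6085; equality holds whenever A is normal, though it can also hold for some non-normal A.)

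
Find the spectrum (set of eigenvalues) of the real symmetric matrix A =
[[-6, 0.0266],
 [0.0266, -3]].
sigma(A) ≈ {-6, -3}

A is real symmetric, so its spectrum consists of real eigenvalues. Expanding the characteristic polynomial of the displayed matrix gives
  det(λ I - A) = p(λ) = λ^2 + (9)λ + (18).
Solving p(λ) = 0 yields eigenvalues ≈ -6, -3. (A is shown rounded to 4 decimals, so these recover the underlying integer eigenvalues to within that precision.)
Verification: the trace of A = -9 equals the sum of eigenvalues -9, and det(A) ≈ 17.9999 matches the eigenvalue product 18.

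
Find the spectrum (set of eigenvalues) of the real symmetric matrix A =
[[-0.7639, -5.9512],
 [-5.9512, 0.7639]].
sigma(A) ≈ {-6, 6}

A is real symmetric, so its spectrum consists of real eigenvalues. Expanding the characteristic polynomial of the displayed matrix gives
  det(λ I - A) = p(λ) = λ^2 + (0)λ + (-36).
Solving p(λ) = 0 yields eigenvalues ≈ -6, 6. (A is shown rounded to 4 decimals, so these recover the underlying integer eigenvalues to within that precision.)
Verification: the trace of A = 0 equals the sum of eigenvalues 0, and det(A) ≈ -36.0003 matches the eigenvalue product -36.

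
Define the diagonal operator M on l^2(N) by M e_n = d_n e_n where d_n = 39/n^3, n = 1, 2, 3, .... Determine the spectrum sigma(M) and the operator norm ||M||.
sigma(M) = {39/n^3 : n ≥ 1} ∪ {0}; ||M|| = 39

A bounded diagonal operator on l^2 with diagonal entries d_n has spectrum equal to the closure of {d_n : n ≥ 1}: every d_n is an eigenvalue (with eigenvector e_n), so {d_n} ⊂ sigma(M); the spectrum is closed, so its closure is too; and for lambda not in the closure, (M - lambda I) has bounded inverse (the diagonal entries 1/(d_n - lambda) are bounded). For our sequence d_n = 39/n^3, n = 1, 2, 3, ...:
  - {d_n} = {39/n^3 : n ≥ 1}; the only limit point is 0
  - closure = {39/n^3 : n ≥ 1} ∪ {0}
For the norm: a diagonal operator has ||M|| = sup_n |d_n|. Here d_n = 39/n^3 is positive and decreasing, so sup_n |d_n| = d_1 = 39. So ||M|| = 39.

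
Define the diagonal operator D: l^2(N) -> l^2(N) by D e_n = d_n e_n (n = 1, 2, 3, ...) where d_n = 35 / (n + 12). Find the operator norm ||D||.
||D|| = 35/13 (attained at n = 1)

For D diagonal, ||D|| = sup_n |d_n| = sup_n 35/(n + 12). This is positive and strictly decreasing in n, so the supremum is attained at n = 1: d_1 = 35/(1 + 12) = 35/13. Hence ||D|| = 35/13.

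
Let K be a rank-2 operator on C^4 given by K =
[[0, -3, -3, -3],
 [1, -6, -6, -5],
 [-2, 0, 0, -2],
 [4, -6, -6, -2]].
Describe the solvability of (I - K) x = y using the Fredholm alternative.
(I - K) is invertible (det(I - K) = -12 ≠ 0), so for every y in C^4 the equation (I - K) x = y has a unique solution.

K has rank 2 and factors as K = U V^T = u1 v1^T + u2 v2^T with u1 = (-1, -2, 0, -2), v1 = (-1, 3, 3, 2), u2 = (1, 1, 2, -2), v2 = (-1, 0, 0, -1) (multiplying out reproduces the displayed K). The nonzero eigenvalues of U V^T coincide with those of the 2 x 2 matrix G = V^T U = [[v1·u1, v1·u2], [v2·u1, v2·u2]] = [[-9, 4], [3, 1]], and by the Sylvester determinant identity det(I_4 - U V^T) = det(I_2 - V^T U) = det([[10, -4], [-3, 0]]) = (10)(0) - (-4)(-3) = -12. (Direct check: I - K =
[[1, 3, 3, 3],
 [-1, 7, 6, 5],
 [2, 0, 1, 2],
 [-4, 6, 6, 3]]
has determinant -12.) The finite-dimensional Fredholm alternative says: either (I - K) is invertible, or ker(I - K) ≠ {0} and then range(I - K) = ker((I - K)^*)^⊥, with dim ker(I - K) = dim ker((I - K)^*). Since det(I - K) ≠ 0, 1 is not an eigenvalue of K and ker(I - K) = {0}, so we are in the first case: for every y there is a unique x = (I - K)^(-1) y. (Explicitly, by the Woodbury identity, (I - U V^T)^(-1) = I + U (I_2 - G)^(-1) V^T.)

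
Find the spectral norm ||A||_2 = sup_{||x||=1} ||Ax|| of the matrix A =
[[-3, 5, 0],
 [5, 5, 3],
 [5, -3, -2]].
||A||_2 ≈ 8.2528 (= sqrt(largest eigenvalue of A^T A))

||A||_2 = sigma_max(A) = sqrt(lambda_max(A^T A)). Form the symmetric matrix M = A^T A =
[[59, -5, 5],
 [-5, 59, 21],
 [5, 21, 13]].
Its characteristic polynomial (trace, sum of principal 2x2 minors, determinant of M give the coefficients) is
  p(λ) = det(λ I - M) = λ^3 - 131λ^2 + 4524λ - 16384.
No integer candidate from the rational root theorem (±divisors of 16384) is a root, so the roots are irrational. The cubic discriminant is Δ = 1062929680 > 0, so there are three distinct real roots. p(4) = -320 and p(5) = 3086 have opposite signs, so a root lies in (4, 5); Newton's method refines it to λ ≈ 4.0911. p(58) = 436 and p(59) = -100 have opposite signs, so a root lies in (58, 59); Newton's method refines it to λ ≈ 58.8001. p(68) = -64 and p(69) = 590 have opposite signs, so a root lies in (68, 69); Newton's method refines it to λ ≈ 68.1089. Check (Vieta): the three roots sum to 131, matching tr M = 131.
So the eigenvalues of A^T A are ≈ 4.0911, 58.8001, 68.1089 (all ≥ 0, as they must be for A^T A). The largest is λ_max ≈ 68.1089, hence ||A||_2 = sqrt(λ_max) ≈ 8.2528.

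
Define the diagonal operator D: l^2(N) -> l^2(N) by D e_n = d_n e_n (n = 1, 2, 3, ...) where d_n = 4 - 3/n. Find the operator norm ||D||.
||D|| = 4

For a diagonal operator on l^2 with entries d_n, ||D|| = sup_n |d_n|. Here d_1 = 1, d_2 = 5/2, ..., and d_n = 4 - 3/n increases monotonically toward 4. All terms lie in [1, 4), so |d_n| = d_n and the supremum is the limit 4, which is not attained by any individual d_n. Hence ||D|| = 4.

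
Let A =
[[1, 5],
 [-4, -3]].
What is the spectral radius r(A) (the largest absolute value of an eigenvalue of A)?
r(A) = sqrt(17) ≈ 4.1231

The eigenvalues of A are the roots of its characteristic polynomial. With M = A (coefficients from the trace and determinant):
  p(λ) = det(λ I - M) = λ^2 + 2λ + 17.
For λ^2 + 2λ + 17 the discriminant is -64. It is negative, so the roots are the complex-conjugate pair λ = -1 ± (sqrt(64)/2) i ≈ -1 ± 4i. For a conjugate pair the product of the roots equals the constant term, so |λ|^2 = 17 and |λ| = sqrt(17) ≈ 4.1231.
Thus the eigenvalues (to 4 decimals) are -1 ± 4i (modulus 4.1231). The spectral radius is the largest modulus: r(A) = sqrt(17) ≈ 4.1231. (Cross-check: r(A) ≤ ||A||_2 ≈ 6.6713; equality holds whenever A is normal, though it can also hold for some non-normal A.)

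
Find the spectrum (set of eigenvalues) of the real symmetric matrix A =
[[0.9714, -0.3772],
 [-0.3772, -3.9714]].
sigma(A) ≈ {-4, 1}

A is real symmetric, so its spectrum consists of real eigenvalues. Expanding the characteristic polynomial of the displayed matrix gives
  det(λ I - A) = p(λ) = λ^2 + (3)λ + (-4).
Solving p(λ) = 0 yields eigenvalues ≈ -4, 1. (A is shown rounded to 4 decimals, so these recover the underlying integer eigenvalues to within that precision.)
Verification: the trace of A = -3 equals the sum of eigenvalues -3, and det(A) ≈ -4.0001 matches the eigenvalue product -4.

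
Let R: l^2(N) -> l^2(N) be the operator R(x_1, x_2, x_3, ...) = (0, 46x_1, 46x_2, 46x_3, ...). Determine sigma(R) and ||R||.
sigma(R) = closed disk {z in C : |z| ≤ 46}; ||R|| = 46

Note R = 46·U where U is the unit right shift (U x)_k = x_{k-1} (with x_0 := 0); so ||R|| = 46||U|| and sigma(R) = 46·sigma(U). ||R x||^2 = sum_{k≥1} |46x_k|^2 = 2116||x||^2, so ||R|| = 46 and sigma(R) ⊂ {|z| ≤ 46}. For any |lambda| < 46, the equation (R - lambda I) x = 0 forces x_1 = 0, then 46x_k = lambda x_{k+1} ⇒ x = 0, so R has no eigenvalues. But (R - lambda I) is not surjective for |lambda| < 46: solving (R - lambda I) x = e_1 would require x_n proportional to (lambda/46)^(-n), which is not in l^2. So every |lambda| < 46 lies in the residual spectrum. The boundary |lambda| = 46 is in the approximate point spectrum (the spectrum is closed). Hence sigma(R) is the closed disk of radius 46.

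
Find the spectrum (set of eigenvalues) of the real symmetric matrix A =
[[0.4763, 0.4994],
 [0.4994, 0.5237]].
sigma(A) ≈ {0, 1}

A is real symmetric, so its spectrum consists of real eigenvalues. Expanding the characteristic polynomial of the displayed matrix gives
  det(λ I - A) = p(λ) = λ^2 + (-1)λ + (0).
Solving p(λ) = 0 yields eigenvalues ≈ 0, 1. (A is shown rounded to 4 decimals, so these recover the underlying integer eigenvalues to within that precision.)
Verification: the trace of A = 1 equals the sum of eigenvalues 1, and det(A) ≈ 0.0000 matches the eigenvalue product 0.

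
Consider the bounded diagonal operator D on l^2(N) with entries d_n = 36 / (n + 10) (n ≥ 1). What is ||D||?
||D|| = 36/11 (attained at n = 1)

For D diagonal, ||D|| = sup_n |d_n| = sup_n 36/(n + 10). This is positive and strictly decreasing in n, so the supremum is attained at n = 1: d_1 = 36/(1 + 10) = 36/11. Hence ||D|| = 36/11.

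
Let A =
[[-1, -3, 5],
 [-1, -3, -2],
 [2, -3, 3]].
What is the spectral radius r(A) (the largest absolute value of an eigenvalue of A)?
r(A) ≈ 5.76

The eigenvalues of A are the roots of its characteristic polynomial. With M = A (coefficients from the trace, the sum of principal 2x2 minors, and det A):
  p(λ) = det(λ I - M) = λ^3 + λ^2 - 28λ - 63.
No integer candidate from the rational root theorem (±divisors of 63) is a root, so the roots are irrational. The cubic discriminant is Δ = 13433 > 0, so there are three distinct real roots. p(-5) = -23 and p(-4) = 1 have opposite signs, so a root lies in (-5, -4); Newton's method refines it to λ ≈ -4.0778. p(-3) = 3 and p(-2) = -11 have opposite signs, so a root lies in (-3, -2); Newton's method refines it to λ ≈ -2.6822. p(5) = -53 and p(6) = 21 have opposite signs, so a root lies in (5, 6); Newton's method refines it to λ ≈ 5.76. Check (Vieta): the three roots sum to -1, matching tr M = -1.
Thus the eigenvalues (to 4 decimals) are -4.0778 (modulus 4.0778); -2.6822 (modulus 2.6822); 5.76 (modulus 5.76). The spectral radius is the largest modulus: r(A) ≈ 5.76. (Cross-check: r(A) ≤ ||A||_2 ≈ 7.1728; equality holds whenever A is normal, though it can also hold for some non-normal A.)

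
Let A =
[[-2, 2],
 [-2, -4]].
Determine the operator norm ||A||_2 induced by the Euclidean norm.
||A||_2 = sqrt((28 + sqrt(208))/2) ≈ 4.6056 (= sqrt(largest eigenvalue of A^T A))

||A||_2 = sigma_max(A) = sqrt(lambda_max(A^T A)). Form the symmetric matrix M = A^T A =
[[8, 4],
 [4, 20]].
Its characteristic polynomial (trace, determinant of M give the coefficients) is
  p(λ) = det(λ I - M) = λ^2 - 28λ + 144.
For λ^2 - 28λ + 144 the discriminant is 208. It is nonnegative but not a perfect square, so the roots are real and irrational: λ = (28 ± sqrt(208))/2 ≈ 21.2111, 6.7889.
So the eigenvalues of A^T A are ≈ 6.7889, 21.2111 (all ≥ 0, as they must be for A^T A). The largest is λ_max = (28 + sqrt(208))/2 ≈ 21.2111, hence ||A||_2 = sqrt(λ_max) = sqrt((28 + sqrt(208))/2) ≈ 4.6056.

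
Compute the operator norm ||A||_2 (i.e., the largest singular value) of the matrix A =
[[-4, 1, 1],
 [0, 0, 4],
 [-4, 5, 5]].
||A||_2 ≈ 9.1271 (= sqrt(largest eigenvalue of A^T A))

||A||_2 = sigma_max(A) = sqrt(lambda_max(A^T A)). Form the symmetric matrix M = A^T A =
[[32, -24, -24],
 [-24, 26, 26],
 [-24, 26, 42]].
Its characteristic polynomial (trace, sum of principal 2x2 minors, determinant of M give the coefficients) is
  p(λ) = det(λ I - M) = λ^3 - 100λ^2 + 1440λ - 4096.
No integer candidate from the rational root theorem (±divisors of 4096) is a root, so the roots are irrational. The cubic discriminant is Δ = 2571911168 > 0, so there are three distinct real roots. p(3) = -649 and p(4) = 128 have opposite signs, so a root lies in (3, 4); Newton's method refines it to λ ≈ 3.8182. p(12) = 512 and p(13) = -79 have opposite signs, so a root lies in (12, 13); Newton's method refines it to λ ≈ 12.8776. p(83) = -1689 and p(84) = 3968 have opposite signs, so a root lies in (83, 84); Newton's method refines it to λ ≈ 83.3042. Check (Vieta): the three roots sum to 100, matching tr M = 100.
So the eigenvalues of A^T A are ≈ 3.8182, 12.8776, 83.3042 (all ≥ 0, as they must be for A^T A). The largest is λ_max ≈ 83.3042, hence ||A||_2 = sqrt(λ_max) ≈ 9.1271.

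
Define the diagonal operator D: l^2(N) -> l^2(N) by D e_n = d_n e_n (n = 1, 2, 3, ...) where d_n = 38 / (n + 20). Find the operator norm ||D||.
||D|| = 38/21 (attained at n = 1)

For D diagonal, ||D|| = sup_n |d_n| = sup_n 38/(n + 20). This is positive and strictly decreasing in n, so the supremum is attained at n = 1: d_1 = 38/(1 + 20) = 38/21. Hence ||D|| = 38/21.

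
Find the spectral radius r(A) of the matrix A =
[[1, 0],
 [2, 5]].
r(A) = 5

The eigenvalues of A are the roots of its characteristic polynomial. With M = A (coefficients from the trace and determinant):
  p(λ) = det(λ I - M) = λ^2 - 6λ + 5.
For λ^2 - 6λ + 5 the discriminant is 16. It is a perfect square (4^2), so the roots are rational: λ = (6 ± 4)/2 = 5, 1.
Thus the eigenvalues (to 4 decimals) are 5 (modulus 5); 1 (modulus 1). The spectral radius is the largest modulus: r(A) = 5. (Cross-check: r(A) ≤ ||A||_2 ≈ 5.3983; equality holds whenever A is normal, though it can also hold for some non-normal A.)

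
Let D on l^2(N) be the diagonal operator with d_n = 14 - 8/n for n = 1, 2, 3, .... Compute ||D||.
||D|| = 14

For a diagonal operator on l^2 with entries d_n, ||D|| = sup_n |d_n|. Here d_1 = 6, d_2 = 10, ..., and d_n = 14 - 8/n increases monotonically toward 14. All terms lie in [6, 14), so |d_n| = d_n and the supremum is the limit 14, which is not attained by any individual d_n. Hence ||D|| = 14.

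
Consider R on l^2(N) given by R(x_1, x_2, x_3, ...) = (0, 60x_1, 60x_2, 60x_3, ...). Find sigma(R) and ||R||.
sigma(R) = closed disk {z in C : |z| ≤ 60}; ||R|| = 60

Note R = 60·U where U is the unit right shift (U x)_k = x_{k-1} (with x_0 := 0); so ||R|| = 60||U|| and sigma(R) = 60·sigma(U). ||R x||^2 = sum_{k≥1} |60x_k|^2 = 3600||x||^2, so ||R|| = 60 and sigma(R) ⊂ {|z| ≤ 60}. For any |lambda| < 60, the equation (R - lambda I) x = 0 forces x_1 = 0, then 60x_k = lambda x_{k+1} ⇒ x = 0, so R has no eigenvalues. But (R - lambda I) is not surjective for |lambda| < 60: solving (R - lambda I) x = e_1 would require x_n proportional to (lambda/60)^(-n), which is not in l^2. So every |lambda| < 60 lies in the residual spectrum. The boundary |lambda| = 60 is in the approximate point spectrum (the spectrum is closed). Hence sigma(R) is the closed disk of radius 60.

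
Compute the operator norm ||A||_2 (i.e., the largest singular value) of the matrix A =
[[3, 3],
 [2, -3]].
||A||_2 = sqrt((31 + sqrt(61))/2) ≈ 4.4051 (= sqrt(largest eigenvalue of A^T A))

||A||_2 = sigma_max(A) = sqrt(lambda_max(A^T A)). Form the symmetric matrix M = A^T A =
[[13, 3],
 [3, 18]].
Its characteristic polynomial (trace, determinant of M give the coefficients) is
  p(λ) = det(λ I - M) = λ^2 - 31λ + 225.
For λ^2 - 31λ + 225 the discriminant is 61. It is nonnegative but not a perfect square, so the roots are real and irrational: λ = (31 ± sqrt(61))/2 ≈ 19.4051, 11.5949.
So the eigenvalues of A^T A are ≈ 11.5949, 19.4051 (all ≥ 0, as they must be for A^T A). The largest is λ_max = (31 + sqrt(61))/2 ≈ 19.4051, hence ||A||_2 = sqrt(λ_max) = sqrt((31 + sqrt(61))/2) ≈ 4.4051.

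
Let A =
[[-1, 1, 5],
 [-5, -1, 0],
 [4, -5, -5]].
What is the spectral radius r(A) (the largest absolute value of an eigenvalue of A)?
r(A) ≈ 5.7284

The eigenvalues of A are the roots of its characteristic polynomial. With M = A (coefficients from the trace, the sum of principal 2x2 minors, and det A):
  p(λ) = det(λ I - M) = λ^3 + 7λ^2 - 4λ - 115.
No integer candidate from the rational root theorem (±divisors of 115) is a root, so the roots are irrational. The cubic discriminant is Δ = -140295 < 0, so there is one real root and a complex-conjugate pair. p(3) = -37 and p(4) = 45 have opposite signs, so a root lies in (3, 4); Newton's method refines it to λ ≈ 3.5046. Dividing out (λ - (3.5046)) leaves approximately λ^2 + 10.5046λ + 32.8142. For λ^2 + 10.5046λ + 32.8142 the discriminant is -20.9105. It is negative, so the remaining roots are the complex-conjugate pair λ ≈ -5.2523 ± 2.2864i. Their product equals the constant term, so |λ|^2 ≈ 32.8142 and |λ| ≈ 5.7284.
Thus the eigenvalues (to 4 decimals) are 3.5046 (modulus 3.5046); -5.2523 ± 2.2864i (modulus 5.7284). The spectral radius is the largest modulus: r(A) ≈ 5.7284. (Cross-check: r(A) ≤ ||A||_2 ≈ 9.4475; equality holds whenever A is normal, though it can also hold for some non-normal A.)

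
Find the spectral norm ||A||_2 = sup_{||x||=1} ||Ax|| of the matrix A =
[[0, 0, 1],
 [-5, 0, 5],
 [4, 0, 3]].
||A||_2 = sqrt((76 + sqrt(712))/2) ≈ 7.1653 (= sqrt(largest eigenvalue of A^T A))

||A||_2 = sigma_max(A) = sqrt(lambda_max(A^T A)). Form the symmetric matrix M = A^T A =
[[41, 0, -13],
 [0, 0, 0],
 [-13, 0, 35]].
Its characteristic polynomial (trace, sum of principal 2x2 minors, determinant of M give the coefficients) is
  p(λ) = det(λ I - M) = λ^3 - 76λ^2 + 1266λ.
The constant term is 0, so λ = 0 is a root. Dividing out λ leaves p(λ) = λ(λ^2 - 76λ + 1266). For λ^2 - 76λ + 1266 the discriminant is 712. It is nonnegative but not a perfect square, so the roots are real and irrational: λ = (76 ± sqrt(712))/2 ≈ 51.3417, 24.6583.
So the eigenvalues of A^T A are ≈ 0, 24.6583, 51.3417 (all ≥ 0, as they must be for A^T A). The largest is λ_max = (76 + sqrt(712))/2 ≈ 51.3417, hence ||A||_2 = sqrt(λ_max) = sqrt((76 + sqrt(712))/2) ≈ 7.1653.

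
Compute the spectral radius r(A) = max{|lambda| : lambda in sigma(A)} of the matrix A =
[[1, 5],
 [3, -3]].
r(A) = (2 + sqrt(76))/2 ≈ 5.3589

The eigenvalues of A are the roots of its characteristic polynomial. With M = A (coefficients from the trace and determinant):
  p(λ) = det(λ I - M) = λ^2 + 2λ - 18.
For λ^2 + 2λ - 18 the discriminant is 76. It is nonnegative but not a perfect square, so the roots are real and irrational: λ = (-2 ± sqrt(76))/2 ≈ 3.3589, -5.3589.
Thus the eigenvalues (to 4 decimals) are 3.3589 (modulus 3.3589); -5.3589 (modulus 5.3589). The spectral radius is the largest modulus: r(A) = (2 + sqrt(76))/2 ≈ 5.3589. (Cross-check: r(A) ≤ ||A||_2 ≈ 5.8863; equality holds whenever A is normal, though it can also hold for some non-normal A.)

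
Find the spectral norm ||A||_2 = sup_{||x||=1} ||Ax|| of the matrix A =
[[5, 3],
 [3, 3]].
||A||_2 = sqrt((52 + sqrt(2560))/2) ≈ 7.1623 (= sqrt(largest eigenvalue of A^T A))

||A||_2 = sigma_max(A) = sqrt(lambda_max(A^T A)). Form the symmetric matrix M = A^T A =
[[34, 24],
 [24, 18]].
Its characteristic polynomial (trace, determinant of M give the coefficients) is
  p(λ) = det(λ I - M) = λ^2 - 52λ + 36.
For λ^2 - 52λ + 36 the discriminant is 2560. It is nonnegative but not a perfect square, so the roots are real and irrational: λ = (52 ± sqrt(2560))/2 ≈ 51.2982, 0.7018.
So the eigenvalues of A^T A are ≈ 0.7018, 51.2982 (all ≥ 0, as they must be for A^T A). The largest is λ_max = (52 + sqrt(2560))/2 ≈ 51.2982, hence ||A||_2 = sqrt(λ_max) = sqrt((52 + sqrt(2560))/2) ≈ 7.1623.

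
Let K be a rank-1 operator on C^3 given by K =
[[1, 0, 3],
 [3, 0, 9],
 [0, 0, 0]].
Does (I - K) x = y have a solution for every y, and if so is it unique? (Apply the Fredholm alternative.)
(I - K) is singular (det(I - K) = 0, i.e. 1 ∈ sigma(K)). (I - K) x = y is solvable iff y ⊥ ker((I - K)^*) = span{(1, 0, 3)}, i.e. iff y_1 + 3y_3 = 0. When solvable, the solutions are x = y + c·(1, 3, 0), c arbitrary (ker(I - K) = span{(1, 3, 0)}, dimension 1).

K has rank 1, so it is an outer product K = u v^T: every row of K is a multiple of one row vector. Reading off the entries, u = (1, 3, 0) and v = (1, 0, 3) (row i of K equals u_i·v^T). A rank-one matrix u v^T satisfies K u = u (v·u) and kills the (2)-dimensional subspace v^⊥, so its characteristic polynomial is lambda^2 (lambda - v·u) with v·u = tr K = 1. Hence the eigenvalues of I - K are 1 (multiplicity 2) and 1 - (1) = 0, so det(I - K) = 0. (Direct check: I - K =
[[0, 0, -3],
 [-3, 1, -9],
 [0, 0, 1]]
has determinant 0.) So 1 is an eigenvalue of K and (I - K) is not invertible. The finite-dimensional Fredholm alternative says: either (I - K) is invertible, or ker(I - K) ≠ {0} and then range(I - K) = ker((I - K)^*)^⊥, with dim ker(I - K) = dim ker((I - K)^*). We are in the second case, so we need both kernels. Kernel of I - K: (I - K) u = u - u (v·u) = u - u = 0, so ker(I - K) = span{u} = span{(1, 3, 0)} (it is exactly 1-dimensional because rank(I - K) = 2). Kernel of the adjoint: K is real, so (I - K)^* = I - K^T = I - v u^T, and (I - v u^T) v = v - v (u·v) = 0; hence ker((I - K)^*) = span{v} = span{(1, 0, 3)}. Therefore (I - K) x = y is solvable iff <y, v> = 0, i.e. iff y_1 + 3y_3 = 0. When this holds, K y = u (v·y) = 0, so (I - K) y = y and x = y is a particular solution; the full solution set is the line x = y + c·u = y + c·(1, 3, 0), c ∈ C.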